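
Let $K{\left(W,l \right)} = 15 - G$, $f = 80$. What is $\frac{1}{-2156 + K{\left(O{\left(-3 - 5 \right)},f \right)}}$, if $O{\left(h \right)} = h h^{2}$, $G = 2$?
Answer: $- \frac{1}{2143} \approx -0.00046664$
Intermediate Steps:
$O{\left(h \right)} = h^{3}$
$K{\left(W,l \right)} = 13$ ($K{\left(W,l \right)} = 15 - 2 = 13$)
$\frac{1}{-2156 + K{\left(O{\left(-3 - 5 \right)},f \right)}} = \frac{1}{-2156 + 13} = \frac{1}{-2143} = - \frac{1}{2143}$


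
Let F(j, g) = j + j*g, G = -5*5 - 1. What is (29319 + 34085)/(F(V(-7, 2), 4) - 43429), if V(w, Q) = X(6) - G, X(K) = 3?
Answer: -15851/10821 ≈ -1.4648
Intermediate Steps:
G = -26 (G = -25 - 1 = -26)
V(w, Q) = 29 (V(w, Q) = 3 - 1*(-26) = 3 + 26 = 29)
F(j, g) = j + g*j
(29319 + 34085)/(F(V(-7, 2), 4) - 43429) = (29319 + 34085)/(29*(1 + 4) - 43429) = 63404/(29*5 - 43429) = 63404/(145 - 43429) = 63404/(-43284) = 63404*(-1/43284) = -15851/10821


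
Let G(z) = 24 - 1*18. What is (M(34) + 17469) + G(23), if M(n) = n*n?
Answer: 18631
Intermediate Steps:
G(z) = 6 (G(z) = 24 - 18 = 6)
M(n) = n²
(M(34) + 17469) + G(23) = (34² + 17469) + 6 = (1156 + 17469) + 6 = 18625 + 6 = 18631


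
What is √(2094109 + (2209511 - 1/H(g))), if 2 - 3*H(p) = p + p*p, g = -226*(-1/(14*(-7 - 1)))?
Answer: 2*√181830297/13 ≈ 2074.5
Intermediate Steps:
g = -113/56 (g = -226/((-14*(-8))) = -226/112 = -226*1/112 = -113/56 ≈ -2.0179)
H(p) = ⅔ - p/3 - p²/3 (H(p) = ⅔ - (p + p*p)/3 = ⅔ - (p + p²)/3 = ⅔ + (-p/3 - p²/3) = ⅔ - p/3 - p²/3)
√(2094109 + (2209511 - 1/H(g))) = √(2094109 + (2209511 - 1/(⅔ - ⅓*(-113/56) - (-113/56)²/3))) = √(2094109 + (2209511 - 1/(⅔ + 113/168 - ⅓*12769/3136))) = √(2094109 + (2209511 - 1/(⅔ + 113/168 - 12769/9408))) = √(2094109 + (2209511 - 1/(-169/9408))) = √(2094109 + (2209511 - 1*(-9408/169))) = √(2094109 + (2209511 + 9408/169)) = √(2094109 + 373416767/169) = √(727321188/169) = 2*√181830297/13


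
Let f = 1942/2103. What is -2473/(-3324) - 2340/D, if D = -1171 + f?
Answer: 22442709863/8179270404 ≈ 2.7439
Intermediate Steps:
f = 1942/2103 (f = 1942*(1/2103) = 1942/2103 ≈ 0.92344)
D = -2460671/2103 (D = -1171 + 1942/2103 = -2460671/2103 ≈ -1170.1)
-2473/(-3324) - 2340/D = -2473/(-3324) - 2340/(-2460671/2103) = -2473*(-1/3324) - 2340*(-2103/2460671) = 2473/3324 + 4921020/2460671 = 22442709863/8179270404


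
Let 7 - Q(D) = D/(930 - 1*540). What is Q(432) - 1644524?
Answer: -106893677/65 ≈ -1.6445e+6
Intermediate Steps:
Q(D) = 7 - D/390 (Q(D) = 7 - D/(930 - 1*540) = 7 - D/(930 - 540) = 7 - D/390)
Q(432) - 1644524 = (7 - 1/390*432) - 1644524 = (7 - 72/65) - 1644524 = 383/65 - 1644524 = -106893677/65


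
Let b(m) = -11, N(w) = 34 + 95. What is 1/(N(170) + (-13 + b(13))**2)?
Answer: 1/705 ≈ 0.0014184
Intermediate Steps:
N(w) = 129
1/(N(170) + (-13 + b(13))**2) = 1/(129 + (-13 - 11)**2) = 1/(129 + (-24)**2) = 1/(129 + 576) = 1/705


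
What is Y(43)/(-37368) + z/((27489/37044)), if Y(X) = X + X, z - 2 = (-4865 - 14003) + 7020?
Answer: -55775335369/3493908 ≈ -15964.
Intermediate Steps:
z = -11846 (z = 2 + ((-4865 - 14003) + 7020) = 2 + (-18868 + 7020) = 2 - 11848 = -11846)
Y(X) = 2*X
Y(43)/(-37368) + z/((27489/37044)) = (2*43)/(-37368) - 11846/(27489/37044) = 86*(-1/37368) - 11846/(27489*(1/37044)) = -43/18684 - 11846/187/252 = -43/18684 - 11846*252/187 = -43/18684 - 2985192/187 = -55775335369/3493908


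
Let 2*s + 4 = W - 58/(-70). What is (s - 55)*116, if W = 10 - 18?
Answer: -245978/35 ≈ -7027.9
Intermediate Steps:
W = -8
s = -391/70 (s = -2 + (-8 - 58/(-70))/2 = -2 + (-8 - 58*(-1)/70)/2 = -2 + (-8 - 1*(-29/35))/2 = -2 + (-8 + 29/35)/2 = -2 + (½)*(-251/35) = -2 - 251/70 = -391/70 ≈ -5.5857)
(s - 55)*116 = (-391/70 - 55)*116 = -4241/70*116 = -245978/35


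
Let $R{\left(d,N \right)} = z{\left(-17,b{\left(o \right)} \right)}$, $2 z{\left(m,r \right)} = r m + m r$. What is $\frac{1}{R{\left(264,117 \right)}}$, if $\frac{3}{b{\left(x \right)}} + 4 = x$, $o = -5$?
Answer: $\frac{3}{17} \approx 0.17647$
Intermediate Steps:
$b{\left(x \right)} = \frac{3}{-4 + x}$
$z{\left(m,r \right)} = m r$ ($z{\left(m,r \right)} = \frac{r m + m r}{2} = \frac{m r + m r}{2} = \frac{2 m r}{2} = m r$)
$R{\left(d,N \right)} = \frac{17}{3}$ ($R{\left(d,N \right)} = - 17 \frac{3}{-4 - 5} = - 17 \frac{3}{-9} = - 17 \cdot 3 \left(- \frac{1}{9}\right) = \left(-17\right) \left(- \frac{1}{3}\right) = \frac{17}{3}$)
$\frac{1}{R{\left(264,117 \right)}} = \frac{1}{\frac{17}{3}} = \frac{3}{17}$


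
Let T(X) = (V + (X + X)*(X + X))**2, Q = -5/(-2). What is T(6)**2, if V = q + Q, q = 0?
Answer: 7370050801/16 ≈ 4.6063e+8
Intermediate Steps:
Q = 5/2 (Q = -5*(-1/2) = 5/2 ≈ 2.5000)
V = 5/2 (V = 0 + 5/2 = 5/2 ≈ 2.5000)
T(X) = (5/2 + 4*X**2)**2 (T(X) = (5/2 + (X + X)*(X + X))**2 = (5/2 + (2*X)*(2*X))**2 = (5/2 + 4*X**2)**2)
T(6)**2 = ((5 + 8*6**2)**2/4)**2 = ((5 + 8*36)**2/4)**2 = ((5 + 288)**2/4)**2 = ((1/4)*293**2)**2 = ((1/4)*85849)**2 = (85849/4)**2 = 7370050801/16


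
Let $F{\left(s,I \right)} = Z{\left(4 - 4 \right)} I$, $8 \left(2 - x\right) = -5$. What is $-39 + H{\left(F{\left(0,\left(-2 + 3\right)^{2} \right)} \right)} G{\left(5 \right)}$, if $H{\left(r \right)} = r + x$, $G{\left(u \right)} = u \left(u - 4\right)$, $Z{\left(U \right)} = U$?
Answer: $- \frac{207}{8} \approx -25.875$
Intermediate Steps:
$G{\left(u \right)} = u \left(-4 + u\right)$
$x = \frac{21}{8}$ ($x = 2 - - \frac{5}{8} = 2 + \frac{5}{8} = \frac{21}{8} \approx 2.625$)
$F{\left(s,I \right)} = 0$ ($F{\left(s,I \right)} = \left(4 - 4\right) I = 0 I = 0$)
$H{\left(r \right)} = \frac{21}{8} + r$ ($H{\left(r \right)} = r + \frac{21}{8} = \frac{21}{8} + r$)
$-39 + H{\left(F{\left(0,\left(-2 + 3\right)^{2} \right)} \right)} G{\left(5 \right)} = -39 + \left(\frac{21}{8} + 0\right) 5 \left(-4 + 5\right) = -39 + \frac{21 \cdot 5 \cdot 1}{8} = -39 + \frac{21}{8} \cdot 5 = -39 + \frac{105}{8} = - \frac{207}{8}$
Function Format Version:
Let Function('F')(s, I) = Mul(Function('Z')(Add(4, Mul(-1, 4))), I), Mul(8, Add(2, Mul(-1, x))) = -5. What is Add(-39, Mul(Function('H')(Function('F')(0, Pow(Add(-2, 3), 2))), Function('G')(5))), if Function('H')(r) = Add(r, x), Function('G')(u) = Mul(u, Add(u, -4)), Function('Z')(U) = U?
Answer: Rational(-207, 8) ≈ -25.875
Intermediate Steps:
Function('G')(u) = Mul(u, Add(-4, u))
x = Rational(21, 8) (x = Add(2, Mul(Rational(-1, 8), -5)) = Add(2, Rational(5, 8)) = Rational(21, 8) ≈ 2.6250)
Function('F')(s, I) = 0 (Function('F')(s, I) = Mul(Add(4, Mul(-1, 4)), I) = Mul(Add(4, -4), I) = Mul(0, I) = 0)
Function('H')(r) = Add(Rational(21, 8), r) (Function('H')(r) = Add(r, Rational(21, 8)) = Add(Rational(21, 8), r))
Add(-39, Mul(Function('H')(Function('F')(0, Pow(Add(-2, 3), 2))), Function('G')(5))) = Add(-39, Mul(Add(Rational(21, 8), 0), Mul(5, Add(-4, 5)))) = Add(-39, Mul(Rational(21, 8), Mul(5, 1))) = Add(-39, Mul(Rational(21, 8), 5)) = Add(-39, Rational(105, 8)) = Rational(-207, 8)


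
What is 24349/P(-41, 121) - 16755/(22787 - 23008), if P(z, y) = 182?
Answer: 648503/3094 ≈ 209.60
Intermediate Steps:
24349/P(-41, 121) - 16755/(22787 - 23008) = 24349/182 - 16755/(22787 - 23008) = 24349*(1/182) - 16755/(-221) = 1873/14 - 16755*(-1/221) = 1873/14 + 16755/221 = 648503/3094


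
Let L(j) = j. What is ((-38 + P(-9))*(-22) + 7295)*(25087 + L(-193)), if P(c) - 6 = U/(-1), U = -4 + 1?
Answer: 197484102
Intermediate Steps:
U = -3
P(c) = 9 (P(c) = 6 - 3/(-1) = 6 - 3*(-1) = 6 + 3 = 9)
((-38 + P(-9))*(-22) + 7295)*(25087 + L(-193)) = ((-38 + 9)*(-22) + 7295)*(25087 - 193) = (-29*(-22) + 7295)*24894 = (638 + 7295)*24894 = 7933*24894 = 197484102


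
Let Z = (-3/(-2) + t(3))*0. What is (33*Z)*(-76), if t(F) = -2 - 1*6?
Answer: 0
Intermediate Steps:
t(F) = -8 (t(F) = -2 - 6 = -8)
Z = 0 (Z = (-3/(-2) - 8)*0 = (-3*(-1/2) - 8)*0 = (3/2 - 8)*0 = -13/2*0 = 0)
(33*Z)*(-76) = (33*0)*(-76) = 0*(-76) = 0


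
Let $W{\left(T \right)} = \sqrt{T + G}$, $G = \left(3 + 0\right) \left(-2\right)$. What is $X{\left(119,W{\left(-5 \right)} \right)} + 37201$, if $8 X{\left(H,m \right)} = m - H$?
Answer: $\frac{297489}{8} + \frac{i \sqrt{11}}{8} \approx 37186.0 + 0.41458 i$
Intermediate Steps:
$G = -6$ ($G = 3 \left(-2\right) = -6$)
$W{\left(T \right)} = \sqrt{-6 + T}$ ($W{\left(T \right)} = \sqrt{T - 6} = \sqrt{-6 + T}$)
$X{\left(H,m \right)} = - \frac{H}{8} + \frac{m}{8}$ ($X{\left(H,m \right)} = \frac{m - H}{8} = - \frac{H}{8} + \frac{m}{8}$)
$X{\left(119,W{\left(-5 \right)} \right)} + 37201 = \left(\left(- \frac{1}{8}\right) 119 + \frac{\sqrt{-6 - 5}}{8}\right) + 37201 = \left(- \frac{119}{8} + \frac{\sqrt{-11}}{8}\right) + 37201 = \left(- \frac{119}{8} + \frac{i \sqrt{11}}{8}\right) + 37201 = \frac{297489}{8} + \frac{i \sqrt{11}}{8}$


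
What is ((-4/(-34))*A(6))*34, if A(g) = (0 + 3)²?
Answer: 36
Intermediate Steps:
A(g) = 9 (A(g) = 3² = 9)
((-4/(-34))*A(6))*34 = (-4/(-34)*9)*34 = (-4*(-1/34)*9)*34 = ((2/17)*9)*34 = (18/17)*34 = 36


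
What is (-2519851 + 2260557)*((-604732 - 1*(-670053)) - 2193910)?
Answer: 551930356166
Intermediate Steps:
(-2519851 + 2260557)*((-604732 - 1*(-670053)) - 2193910) = -259294*((-604732 + 670053) - 2193910) = -259294*(65321 - 2193910) = -259294*(-2128589) = 551930356166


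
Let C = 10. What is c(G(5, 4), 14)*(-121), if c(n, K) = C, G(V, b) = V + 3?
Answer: -1210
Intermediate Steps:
G(V, b) = 3 + V
c(n, K) = 10
c(G(5, 4), 14)*(-121) = 10*(-121) = -1210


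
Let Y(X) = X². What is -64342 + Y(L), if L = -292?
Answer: 20922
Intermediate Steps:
-64342 + Y(L) = -64342 + (-292)² = -64342 + 85264 = 20922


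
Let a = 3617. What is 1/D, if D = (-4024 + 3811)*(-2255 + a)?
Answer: -1/290106 ≈ -3.4470e-6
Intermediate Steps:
D = -290106 (D = (-4024 + 3811)*(-2255 + 3617) = -213*1362 = -290106)
1/D = 1/(-290106) = -1/290106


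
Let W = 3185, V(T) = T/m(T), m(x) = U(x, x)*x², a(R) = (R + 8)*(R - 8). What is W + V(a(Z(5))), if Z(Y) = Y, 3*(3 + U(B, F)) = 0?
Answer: 372646/117 ≈ 3185.0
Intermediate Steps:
U(B, F) = -3 (U(B, F) = -3 + (⅓)*0 = -3 + 0 = -3)
a(R) = (-8 + R)*(8 + R) (a(R) = (8 + R)*(-8 + R) = (-8 + R)*(8 + R))
m(x) = -3*x²
V(T) = -1/(3*T) (V(T) = T/((-3*T²)) = T*(-1/(3*T²)) = -1/(3*T))
W + V(a(Z(5))) = 3185 - 1/(3*(-64 + 5²)) = 3185 - 1/(3*(-64 + 25)) = 3185 - ⅓/(-39) = 3185 - ⅓*(-1/39) = 3185 + 1/117 = 372646/117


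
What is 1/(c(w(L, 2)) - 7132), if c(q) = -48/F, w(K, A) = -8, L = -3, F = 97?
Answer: -97/691852 ≈ -0.00014020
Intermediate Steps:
c(q) = -48/97
1/(c(w(L, 2)) - 7132) = 1/(-48/97 - 7132) = 1/(-691852/97) = -97/691852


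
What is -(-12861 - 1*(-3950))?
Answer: 8911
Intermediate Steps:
-(-12861 - 1*(-3950)) = -(-12861 + 3950) = -1*(-8911) = 8911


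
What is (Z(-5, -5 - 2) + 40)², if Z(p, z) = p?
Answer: 1225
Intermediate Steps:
(Z(-5, -5 - 2) + 40)² = (-5 + 40)² = 35² = 1225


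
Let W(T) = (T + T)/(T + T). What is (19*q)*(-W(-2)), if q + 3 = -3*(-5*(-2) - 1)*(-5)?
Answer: -2508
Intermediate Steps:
W(T) = 1 (W(T) = (2*T)/((2*T)) = (2*T)*(1/(2*T)) = 1)
q = 132 (q = -3 - 3*(-5*(-2) - 1)*(-5) = -3 - 3*(10 - 1)*(-5) = -3 - 3*9*(-5) = -3 - 27*(-5) = -3 + 135 = 132)
(19*q)*(-W(-2)) = (19*132)*(-1*1) = 2508*(-1) = -2508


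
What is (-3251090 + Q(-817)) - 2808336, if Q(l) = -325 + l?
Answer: -6060568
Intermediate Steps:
(-3251090 + Q(-817)) - 2808336 = (-3251090 + (-325 - 817)) - 2808336 = (-3251090 - 1142) - 2808336 = -3252232 - 2808336 = -6060568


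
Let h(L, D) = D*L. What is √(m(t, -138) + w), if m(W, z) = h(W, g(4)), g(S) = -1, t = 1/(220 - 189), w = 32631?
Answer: 22*√64790/31 ≈ 180.64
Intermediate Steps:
t = 1/31 ≈ 0.032258
m(W, z) = -W
√(m(t, -138) + w) = √(-1*1/31 + 32631) = √(-1/31 + 32631) = √(1011560/31) = 22*√64790/31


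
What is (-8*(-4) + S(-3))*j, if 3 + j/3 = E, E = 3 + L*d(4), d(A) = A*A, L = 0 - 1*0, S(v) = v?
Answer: 0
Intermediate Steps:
L = 0 (L = 0 + 0 = 0)
d(A) = A²
E = 3 (E = 3 + 0*4² = 3 + 0*16 = 3 + 0 = 3)
j = 0 (j = -9 + 3*3 = -9 + 9 = 0)
(-8*(-4) + S(-3))*j = (-8*(-4) - 3)*0 = (32 - 3)*0 = 29*0 = 0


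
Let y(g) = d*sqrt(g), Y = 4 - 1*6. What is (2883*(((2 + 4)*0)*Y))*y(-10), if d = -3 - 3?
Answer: 0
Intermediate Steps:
Y = -2 (Y = 4 - 6 = -2)
d = -6
y(g) = -6*sqrt(g)
(2883*(((2 + 4)*0)*Y))*y(-10) = (2883*(((2 + 4)*0)*(-2)))*(-6*I*sqrt(10)) = (2883*((6*0)*(-2)))*(-6*I*sqrt(10)) = (2883*(0*(-2)))*(-6*I*sqrt(10)) = (2883*0)*(-6*I*sqrt(10)) = 0*(-6*I*sqrt(10)) = 0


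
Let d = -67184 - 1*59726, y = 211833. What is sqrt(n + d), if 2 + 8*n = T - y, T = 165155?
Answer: I*sqrt(132745) ≈ 364.34*I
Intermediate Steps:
n = -5835 (n = -1/4 + (165155 - 1*211833)/8 = -1/4 + (165155 - 211833)/8 = -1/4 + (1/8)*(-46678) = -1/4 - 23339/4 = -5835)
d = -126910 (d = -67184 - 59726 = -126910)
sqrt(n + d) = sqrt(-5835 - 126910) = sqrt(-132745) = I*sqrt(132745)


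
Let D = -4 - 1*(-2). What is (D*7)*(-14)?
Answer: 196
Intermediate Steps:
D = -2 (D = -4 + 2 = -2)
(D*7)*(-14) = -2*7*(-14) = -14*(-14) = 196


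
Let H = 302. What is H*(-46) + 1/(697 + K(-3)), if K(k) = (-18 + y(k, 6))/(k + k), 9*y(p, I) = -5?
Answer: -525187006/37805 ≈ -13892.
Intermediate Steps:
y(p, I) = -5/9 (y(p, I) = (1/9)*(-5) = -5/9)
K(k) = -167/(18*k) (K(k) = (-18 - 5/9)/(k + k) = -167*1/(2*k)/9 = -167/(18*k))
H*(-46) + 1/(697 + K(-3)) = 302*(-46) + 1/(697 - 167/18/(-3)) = -13892 + 1/(697 - 167/18*(-1/3)) = -13892 + 1/(697 + 167/54) = -13892 + 1/(37805/54) = -13892 + 54/37805 = -525187006/37805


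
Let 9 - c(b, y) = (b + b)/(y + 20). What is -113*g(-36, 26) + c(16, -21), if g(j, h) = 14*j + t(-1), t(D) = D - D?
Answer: 56993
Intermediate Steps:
t(D) = 0
c(b, y) = 9 - 2*b/(20 + y) (c(b, y) = 9 - (b + b)/(y + 20) = 9 - 2*b/(20 + y))
g(j, h) = 14*j (g(j, h) = 14*j + 0 = 14*j)
-113*g(-36, 26) + c(16, -21) = -1582*(-36) + (180 - 2*16 + 9*(-21))/(20 - 21) = -113*(-504) + (180 - 32 - 189)/(-1) = 56952 - 1*(-41) = 56952 + 41 = 56993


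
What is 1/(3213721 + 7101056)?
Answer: 1/10314777 ≈ 9.6948e-8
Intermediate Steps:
1/(3213721 + 7101056) = 1/10314777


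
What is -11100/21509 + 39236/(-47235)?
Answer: -1368235624/1015977615 ≈ -1.3467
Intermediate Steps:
-11100/21509 + 39236/(-47235) = -11100*1/21509 + 39236*(-1/47235) = -11100/21509 - 39236/47235 = -1368235624/1015977615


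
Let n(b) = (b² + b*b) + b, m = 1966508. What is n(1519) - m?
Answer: 2649733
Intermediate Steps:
n(b) = b + 2*b² (n(b) = (b² + b²) + b = 2*b² + b = b + 2*b²)
n(1519) - m = 1519*(1 + 2*1519) - 1*1966508 = 1519*(1 + 3038) - 1966508 = 1519*3039 - 1966508 = 4616241 - 1966508 = 2649733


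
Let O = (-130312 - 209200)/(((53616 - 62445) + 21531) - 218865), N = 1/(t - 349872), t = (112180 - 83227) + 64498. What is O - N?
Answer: 87058212715/52864522623 ≈ 1.6468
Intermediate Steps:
t = 93451 (t = 28953 + 64498 = 93451)
N = -1/256421 (N = 1/(93451 - 349872) = 1/(-256421) = -1/256421 ≈ -3.8998e-6)
O = 339512/206163 (O = -339512/((-8829 + 21531) - 218865) = -339512/(12702 - 218865) = -339512/(-206163) = -339512*(-1/206163) = 339512/206163 ≈ 1.6468)
O - N = 339512/206163 - 1*(-1/256421) = 339512/206163 + 1/256421 = 87058212715/52864522623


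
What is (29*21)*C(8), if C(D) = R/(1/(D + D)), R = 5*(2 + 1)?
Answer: 146160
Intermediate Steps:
R = 15 (R = 5*3 = 15)
C(D) = 30*D (C(D) = 15/(1/(D + D)) = 15/(1/(2*D)) = 15/((1/(2*D))) = 15*(2*D) = 30*D)
(29*21)*C(8) = (29*21)*(30*8) = 609*240 = 146160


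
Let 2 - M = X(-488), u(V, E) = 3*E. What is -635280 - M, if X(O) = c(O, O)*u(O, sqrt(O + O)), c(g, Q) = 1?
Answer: -635282 + 12*I*sqrt(61) ≈ -6.3528e+5 + 93.723*I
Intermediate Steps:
X(O) = 3*sqrt(2)*sqrt(O) (X(O) = 1*(3*sqrt(O + O)) = 1*(3*sqrt(2*O)) = 1*(3*(sqrt(2)*sqrt(O))) = 1*(3*sqrt(2)*sqrt(O)) = 3*sqrt(2)*sqrt(O))
M = 2 - 12*I*sqrt(61) (M = 2 - 3*sqrt(2)*sqrt(-488) = 2 - 3*sqrt(2)*2*I*sqrt(122) = 2 - 12*I*sqrt(61) ≈ 2.0 - 93.723*I)
-635280 - M = -635280 - (2 - 12*I*sqrt(61)) = -635280 + (-2 + 12*I*sqrt(61)) = -635282 + 12*I*sqrt(61)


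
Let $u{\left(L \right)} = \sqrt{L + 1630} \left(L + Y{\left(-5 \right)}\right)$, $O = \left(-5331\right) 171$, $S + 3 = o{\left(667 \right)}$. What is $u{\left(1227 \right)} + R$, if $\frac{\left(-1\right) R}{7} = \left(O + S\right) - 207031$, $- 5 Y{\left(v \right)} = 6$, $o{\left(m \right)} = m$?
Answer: $7825776 + \frac{6129 \sqrt{2857}}{5} \approx 7.8913 \cdot 10^{6}$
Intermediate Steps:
$S = 664$ ($S = -3 + 667 = 664$)
$Y{\left(v \right)} = - \frac{6}{5}$ ($Y{\left(v \right)} = \left(- \frac{1}{5}\right) 6 = - \frac{6}{5}$)
$O = -911601$
$u{\left(L \right)} = \sqrt{1630 + L} \left(- \frac{6}{5} + L\right)$ ($u{\left(L \right)} = \sqrt{L + 1630} \left(L - \frac{6}{5}\right) = \sqrt{1630 + L} \left(- \frac{6}{5} + L\right)$)
$R = 7825776$ ($R = - 7 \left(\left(-911601 + 664\right) - 207031\right) = - 7 \left(-910937 - 207031\right) = \left(-7\right) \left(-1117968\right) = 7825776$)
$u{\left(1227 \right)} + R = \sqrt{1630 + 1227} \left(- \frac{6}{5} + 1227\right) + 7825776 = \sqrt{2857} \cdot \frac{6129}{5} + 7825776 = \frac{6129 \sqrt{2857}}{5} + 7825776 = 7825776 + \frac{6129 \sqrt{2857}}{5}$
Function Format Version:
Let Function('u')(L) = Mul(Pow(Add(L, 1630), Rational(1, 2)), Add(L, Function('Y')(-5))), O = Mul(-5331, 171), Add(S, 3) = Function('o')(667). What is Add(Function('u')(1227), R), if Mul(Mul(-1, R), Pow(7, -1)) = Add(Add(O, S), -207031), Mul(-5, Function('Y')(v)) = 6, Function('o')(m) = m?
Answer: Add(7825776, Mul(Rational(6129, 5), Pow(2857, Rational(1, 2)))) ≈ 7.8913e+6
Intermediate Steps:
S = 664 (S = Add(-3, 667) = 664)
Function('Y')(v) = Rational(-6, 5) (Function('Y')(v) = Mul(Rational(-1, 5), 6) = Rational(-6, 5))
O = -911601
Function('u')(L) = Mul(Pow(Add(1630, L), Rational(1, 2)), Add(Rational(-6, 5), L)) (Function('u')(L) = Mul(Pow(Add(L, 1630), Rational(1, 2)), Add(L, Rational(-6, 5))) = Mul(Pow(Add(1630, L), Rational(1, 2)), Add(Rational(-6, 5), L)))
R = 7825776 (R = Mul(-7, Add(Add(-911601, 664), -207031)) = Mul(-7, Add(-910937, -207031)) = Mul(-7, -1117968) = 7825776)
Add(Function('u')(1227), R) = Add(Mul(Pow(Add(1630, 1227), Rational(1, 2)), Add(Rational(-6, 5), 1227)), 7825776) = Add(Mul(Pow(2857, Rational(1, 2)), Rational(6129, 5)), 7825776) = Add(Mul(Rational(6129, 5), Pow(2857, Rational(1, 2))), 7825776) = Add(7825776, Mul(Rational(6129, 5), Pow(2857, Rational(1, 2))))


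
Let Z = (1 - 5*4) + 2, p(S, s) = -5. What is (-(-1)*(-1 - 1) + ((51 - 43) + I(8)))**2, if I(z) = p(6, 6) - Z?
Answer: 324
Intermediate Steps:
Z = -17 (Z = (1 - 20) + 2 = -19 + 2 = -17)
I(z) = 12 (I(z) = -5 - 1*(-17) = -5 + 17 = 12)
(-(-1)*(-1 - 1) + ((51 - 43) + I(8)))**2 = (-(-1)*(-1 - 1) + ((51 - 43) + 12))**2 = (-(-1)*(-2) + (8 + 12))**2 = (-1*2 + 20)**2 = (-2 + 20)**2 = 18**2 = 324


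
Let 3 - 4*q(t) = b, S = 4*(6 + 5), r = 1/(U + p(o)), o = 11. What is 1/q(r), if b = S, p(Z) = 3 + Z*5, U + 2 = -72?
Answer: -4/41 ≈ -0.097561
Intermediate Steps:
U = -74 (U = -2 - 72 = -74)
p(Z) = 3 + 5*Z
r = -1/16 (r = 1/(-74 + (3 + 5*11)) = 1/(-74 + (3 + 55)) = 1/(-74 + 58) = 1/(-16) = -1/16 ≈ -0.062500)
S = 44 (S = 4*11 = 44)
b = 44
q(t) = -41/4 (q(t) = ¾ - ¼*44 = ¾ - 11 = -41/4)
1/q(r) = 1/(-41/4) = -4/41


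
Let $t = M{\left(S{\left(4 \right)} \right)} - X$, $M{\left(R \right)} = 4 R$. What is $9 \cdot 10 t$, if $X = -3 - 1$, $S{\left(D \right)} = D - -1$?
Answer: $2160$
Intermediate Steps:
$S{\left(D \right)} = 1 + D$ ($S{\left(D \right)} = D + 1 = 1 + D$)
$X = -4$
$t = 24$ ($t = 4 \left(1 + 4\right) - -4 = 4 \cdot 5 + 4 = 20 + 4 = 24$)
$9 \cdot 10 t = 9 \cdot 10 \cdot 24 = 90 \cdot 24 = 2160$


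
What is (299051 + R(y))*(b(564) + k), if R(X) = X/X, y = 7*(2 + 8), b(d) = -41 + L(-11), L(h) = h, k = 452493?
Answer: 135303385932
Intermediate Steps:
b(d) = -52 (b(d) = -41 - 11 = -52)
y = 70 (y = 7*10 = 70)
R(X) = 1
(299051 + R(y))*(b(564) + k) = (299051 + 1)*(-52 + 452493) = 299052*452441 = 135303385932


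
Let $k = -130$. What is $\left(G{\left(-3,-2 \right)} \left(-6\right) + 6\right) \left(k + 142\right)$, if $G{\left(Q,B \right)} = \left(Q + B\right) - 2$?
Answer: $576$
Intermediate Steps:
$G{\left(Q,B \right)} = -2 + B + Q$ ($G{\left(Q,B \right)} = \left(B + Q\right) - 2 = -2 + B + Q$)
$\left(G{\left(-3,-2 \right)} \left(-6\right) + 6\right) \left(k + 142\right) = \left(\left(-2 - 2 - 3\right) \left(-6\right) + 6\right) \left(-130 + 142\right) = \left(\left(-7\right) \left(-6\right) + 6\right) 12 = \left(42 + 6\right) 12 = 48 \cdot 12 = 576$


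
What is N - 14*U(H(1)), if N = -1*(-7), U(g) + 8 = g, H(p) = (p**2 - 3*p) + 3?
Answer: 105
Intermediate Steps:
H(p) = 3 + p**2 - 3*p
U(g) = -8 + g
N = 7
N - 14*U(H(1)) = 7 - 14*(-8 + (3 + 1**2 - 3*1)) = 7 - 14*(-8 + (3 + 1 - 3)) = 7 - 14*(-8 + 1) = 7 - 14*(-7) = 7 + 98 = 105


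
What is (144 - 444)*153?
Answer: -45900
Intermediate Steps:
(144 - 444)*153 = -300*153 = -45900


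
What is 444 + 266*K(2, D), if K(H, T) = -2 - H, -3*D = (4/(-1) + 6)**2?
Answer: -620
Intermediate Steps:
D = -4/3 (D = -(4/(-1) + 6)**2/3 = -(4*(-1) + 6)**2/3 = -(-4 + 6)**2/3 = -1/3*2**2 = -1/3*4 = -4/3 ≈ -1.3333)
444 + 266*K(2, D) = 444 + 266*(-2 - 1*2) = 444 + 266*(-2 - 2) = 444 + 266*(-4) = 444 - 1064 = -620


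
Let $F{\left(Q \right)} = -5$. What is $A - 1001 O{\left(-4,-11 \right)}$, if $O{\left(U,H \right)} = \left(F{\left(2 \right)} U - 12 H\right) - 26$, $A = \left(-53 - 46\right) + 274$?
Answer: $-125951$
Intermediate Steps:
$A = 175$ ($A = -99 + 274 = 175$)
$O{\left(U,H \right)} = -26 - 12 H - 5 U$ ($O{\left(U,H \right)} = \left(- 5 U - 12 H\right) - 26 = \left(- 12 H - 5 U\right) - 26 = -26 - 12 H - 5 U$)
$A - 1001 O{\left(-4,-11 \right)} = 175 - 1001 \left(-26 - -132 - -20\right) = 175 - 1001 \left(-26 + 132 + 20\right) = 175 - 126126 = -125951$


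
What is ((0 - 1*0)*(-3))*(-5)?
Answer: 0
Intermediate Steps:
((0 - 1*0)*(-3))*(-5) = ((0 + 0)*(-3))*(-5) = (0*(-3))*(-5) = 0*(-5) = 0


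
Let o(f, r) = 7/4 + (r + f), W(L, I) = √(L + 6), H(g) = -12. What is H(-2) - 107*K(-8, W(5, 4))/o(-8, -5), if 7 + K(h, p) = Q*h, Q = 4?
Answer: -5744/15 ≈ -382.93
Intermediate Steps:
W(L, I) = √(6 + L)
K(h, p) = -7 + 4*h
o(f, r) = 7/4 + f + r (o(f, r) = 7*(¼) + (f + r) = 7/4 + (f + r) = 7/4 + f + r)
H(-2) - 107*K(-8, W(5, 4))/o(-8, -5) = -12 - 107*(-7 + 4*(-8))/(7/4 - 8 - 5) = -12 - 107*(-7 - 32)/(-45/4) = -12 - (-4173)*(-4)/45 = -12 - 107*52/15 = -12 - 5564/15 = -5744/15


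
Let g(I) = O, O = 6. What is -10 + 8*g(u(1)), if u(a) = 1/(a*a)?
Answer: 38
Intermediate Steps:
u(a) = a**(-2) (u(a) = 1/(a**2) = a**(-2))
g(I) = 6
-10 + 8*g(u(1)) = -10 + 8*6 = -10 + 48 = 38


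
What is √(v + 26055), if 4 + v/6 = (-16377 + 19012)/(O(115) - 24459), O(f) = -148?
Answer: √15761497275249/24607 ≈ 161.34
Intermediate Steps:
v = -606378/24607 (v = -24 + 6*((-16377 + 19012)/(-148 - 24459)) = -24 + 6*(2635/(-24607)) = -24 + 6*(2635*(-1/24607)) = -24 + 6*(-2635/24607) = -24 - 15810/24607 = -606378/24607 ≈ -24.642)
√(v + 26055) = √(-606378/24607 + 26055) = √(640529007/24607) = √15761497275249/24607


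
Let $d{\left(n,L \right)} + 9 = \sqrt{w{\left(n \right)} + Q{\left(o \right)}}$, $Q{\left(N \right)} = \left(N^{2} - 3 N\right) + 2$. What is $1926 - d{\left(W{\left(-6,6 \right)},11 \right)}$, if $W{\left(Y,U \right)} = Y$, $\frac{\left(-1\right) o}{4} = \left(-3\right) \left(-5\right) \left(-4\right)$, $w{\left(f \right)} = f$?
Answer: $1935 - 2 \sqrt{14219} \approx 1696.5$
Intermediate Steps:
$o = 240$ ($o = - 4 \left(-3\right) \left(-5\right) \left(-4\right) = - 4 \cdot 15 \left(-4\right) = \left(-4\right) \left(-60\right) = 240$)
$Q{\left(N \right)} = 2 + N^{2} - 3 N$
$d{\left(n,L \right)} = -9 + \sqrt{56882 + n}$ ($d{\left(n,L \right)} = -9 + \sqrt{n + \left(2 + 240^{2} - 720\right)} = -9 + \sqrt{n + \left(2 + 57600 - 720\right)} = -9 + \sqrt{n + 56882} = -9 + \sqrt{56882 + n}$)
$1926 - d{\left(W{\left(-6,6 \right)},11 \right)} = 1926 - \left(-9 + \sqrt{56882 - 6}\right) = 1926 - \left(-9 + \sqrt{56876}\right) = 1926 - \left(-9 + 2 \sqrt{14219}\right) = 1926 + \left(9 - 2 \sqrt{14219}\right) = 1935 - 2 \sqrt{14219}$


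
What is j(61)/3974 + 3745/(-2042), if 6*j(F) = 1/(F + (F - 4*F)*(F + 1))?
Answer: -503851439671/274730210340 ≈ -1.8340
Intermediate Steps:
j(F) = 1/(6*(F - 3*F*(1 + F))) (j(F) = 1/(6*(F + (F - 4*F)*(F + 1))) = 1/(6*(F + (-3*F)*(1 + F))) = 1/(6*(F - 3*F*(1 + F))))
j(61)/3974 + 3745/(-2042) = -1/6/(61*(2 + 3*61))/3974 + 3745/(-2042) = -1/6*1/61/(2 + 183)*(1/3974) + 3745*(-1/2042) = -1/6*1/61/185*(1/3974) - 3745/2042 = -1/6*1/61*1/185*(1/3974) - 3745/2042 = -1/67710*1/3974 - 3745/2042 = -1/269079540 - 3745/2042 = -503851439671/274730210340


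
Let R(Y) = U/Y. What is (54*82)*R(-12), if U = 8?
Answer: -2952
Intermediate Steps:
R(Y) = 8/Y
(54*82)*R(-12) = (54*82)*(8/(-12)) = 4428*(8*(-1/12)) = 4428*(-2/3) = -2952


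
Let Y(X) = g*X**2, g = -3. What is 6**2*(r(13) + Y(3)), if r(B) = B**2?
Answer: 5112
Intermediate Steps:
Y(X) = -3*X**2
6**2*(r(13) + Y(3)) = 6**2*(13**2 - 3*3**2) = 36*(169 - 3*9) = 36*(169 - 27) = 36*142 = 5112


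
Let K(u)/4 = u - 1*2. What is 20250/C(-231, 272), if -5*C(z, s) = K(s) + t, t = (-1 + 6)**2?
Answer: -20250/221 ≈ -91.629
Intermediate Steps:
K(u) = -8 + 4*u (K(u) = 4*(u - 1*2) = 4*(u - 2) = 4*(-2 + u) = -8 + 4*u)
t = 25 (t = 5**2 = 25)
C(z, s) = -17/5 - 4*s/5 (C(z, s) = -((-8 + 4*s) + 25)/5 = -(17 + 4*s)/5 = -17/5 - 4*s/5)
20250/C(-231, 272) = 20250/(-17/5 - 4/5*272) = 20250/(-17/5 - 1088/5) = 20250/(-221) = 20250*(-1/221) = -20250/221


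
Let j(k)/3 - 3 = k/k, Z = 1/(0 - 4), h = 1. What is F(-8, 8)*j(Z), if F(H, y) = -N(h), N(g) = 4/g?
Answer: -48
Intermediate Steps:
Z = -¼ (Z = 1/(-4) = -¼ ≈ -0.25000)
F(H, y) = -4 (F(H, y) = -4/1 = -4)
j(k) = 12 (j(k) = 9 + 3*(k/k) = 9 + 3*1 = 9 + 3 = 12)
F(-8, 8)*j(Z) = -4*12 = -48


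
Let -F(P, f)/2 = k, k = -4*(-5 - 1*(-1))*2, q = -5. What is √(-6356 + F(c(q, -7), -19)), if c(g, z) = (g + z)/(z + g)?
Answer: 2*I*√1605 ≈ 80.125*I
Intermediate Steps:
c(g, z) = 1 (c(g, z) = (g + z)/(g + z) = 1)
k = 32 (k = -4*(-5 + 1)*2 = -4*(-4)*2 = 16*2 = 32)
F(P, f) = -64 (F(P, f) = -2*32 = -64)
√(-6356 + F(c(q, -7), -19)) = √(-6356 - 64) = √(-6420) = 2*I*√1605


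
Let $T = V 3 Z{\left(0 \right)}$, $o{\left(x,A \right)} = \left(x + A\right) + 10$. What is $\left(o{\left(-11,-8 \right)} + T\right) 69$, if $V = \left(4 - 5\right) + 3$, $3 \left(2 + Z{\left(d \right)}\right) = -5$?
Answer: $-2139$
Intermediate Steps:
$o{\left(x,A \right)} = 10 + A + x$ ($o{\left(x,A \right)} = \left(A + x\right) + 10 = 10 + A + x$)
$Z{\left(d \right)} = - \frac{11}{3}$ ($Z{\left(d \right)} = -2 + \frac{1}{3} \left(-5\right) = -2 - \frac{5}{3} = - \frac{11}{3}$)
$V = 2$ ($V = -1 + 3 = 2$)
$T = -22$ ($T = 2 \cdot 3 \left(- \frac{11}{3}\right) = 6 \left(- \frac{11}{3}\right) = -22$)
$\left(o{\left(-11,-8 \right)} + T\right) 69 = \left(\left(10 - 8 - 11\right) - 22\right) 69 = \left(-9 - 22\right) 69 = \left(-31\right) 69 = -2139$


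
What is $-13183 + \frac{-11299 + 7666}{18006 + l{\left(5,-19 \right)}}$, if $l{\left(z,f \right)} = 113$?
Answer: $- \frac{238866410}{18119} \approx -13183.0$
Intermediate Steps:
$-13183 + \frac{-11299 + 7666}{18006 + l{\left(5,-19 \right)}} = -13183 + \frac{-11299 + 7666}{18006 + 113} = -13183 - \frac{3633}{18119} = - \frac{238866410}{18119}$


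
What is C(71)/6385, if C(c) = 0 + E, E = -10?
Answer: -2/1277 ≈ -0.0015662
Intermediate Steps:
C(c) = -10 (C(c) = 0 - 10 = -10)
C(71)/6385 = -10/6385 = -10*1/6385 = -2/1277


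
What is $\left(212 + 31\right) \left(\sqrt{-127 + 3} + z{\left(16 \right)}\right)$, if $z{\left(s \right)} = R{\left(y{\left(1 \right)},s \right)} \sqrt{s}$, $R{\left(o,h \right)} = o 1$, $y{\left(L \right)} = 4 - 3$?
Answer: $972 + 486 i \sqrt{31} \approx 972.0 + 2705.9 i$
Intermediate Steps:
$y{\left(L \right)} = 1$ ($y{\left(L \right)} = 4 - 3 = 1$)
$R{\left(o,h \right)} = o$
$z{\left(s \right)} = \sqrt{s}$ ($z{\left(s \right)} = 1 \sqrt{s} = \sqrt{s}$)
$\left(212 + 31\right) \left(\sqrt{-127 + 3} + z{\left(16 \right)}\right) = \left(212 + 31\right) \left(\sqrt{-127 + 3} + \sqrt{16}\right) = 243 \left(\sqrt{-124} + 4\right) = 243 \left(2 i \sqrt{31} + 4\right) = 243 \left(4 + 2 i \sqrt{31}\right) = 972 + 486 i \sqrt{31}$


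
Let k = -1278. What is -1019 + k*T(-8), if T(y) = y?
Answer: 9205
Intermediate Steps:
-1019 + k*T(-8) = -1019 - 1278*(-8) = -1019 + 10224 = 9205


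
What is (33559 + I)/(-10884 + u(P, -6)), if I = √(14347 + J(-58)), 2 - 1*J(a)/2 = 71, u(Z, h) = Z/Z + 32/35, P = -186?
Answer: -1174565/380873 - 35*√14209/380873 ≈ -3.0948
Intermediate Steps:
u(Z, h) = 67/35 (u(Z, h) = 1 + 32*(1/35) = 1 + 32/35 = 67/35)
J(a) = -138 (J(a) = 4 - 2*71 = 4 - 142 = -138)
I = √14209 (I = √(14347 - 138) = √14209 ≈ 119.20)
(33559 + I)/(-10884 + u(P, -6)) = (33559 + √14209)/(-10884 + 67/35) = (33559 + √14209)/(-380873/35) = (33559 + √14209)*(-35/380873) = -1174565/380873 - 35*√14209/380873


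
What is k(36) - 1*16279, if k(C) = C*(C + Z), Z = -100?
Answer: -18583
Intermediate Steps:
k(C) = C*(-100 + C) (k(C) = C*(C - 100) = C*(-100 + C))
k(36) - 1*16279 = 36*(-100 + 36) - 1*16279 = 36*(-64) - 16279 = -2304 - 16279 = -18583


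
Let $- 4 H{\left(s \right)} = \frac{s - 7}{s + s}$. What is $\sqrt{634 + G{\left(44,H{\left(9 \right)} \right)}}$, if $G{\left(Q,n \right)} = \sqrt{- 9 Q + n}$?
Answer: $\frac{\sqrt{22824 + 6 i \sqrt{14257}}}{6} \approx 25.182 + 0.39513 i$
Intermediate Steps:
$H{\left(s \right)} = - \frac{-7 + s}{8 s}$ ($H{\left(s \right)} = - \frac{\left(s - 7\right) \frac{1}{s + s}}{4} = - \frac{\left(-7 + s\right) \frac{1}{2 s}}{4} = - \frac{\frac{1}{2} \frac{1}{s} \left(-7 + s\right)}{4} = - \frac{-7 + s}{8 s}$)
$G{\left(Q,n \right)} = \sqrt{n - 9 Q}$
$\sqrt{634 + G{\left(44,H{\left(9 \right)} \right)}} = \sqrt{634 + \sqrt{\frac{7 - 9}{8 \cdot 9} - 396}} = \sqrt{634 + \sqrt{\frac{1}{8} \cdot \frac{1}{9} \left(7 - 9\right) - 396}} = \sqrt{634 + \sqrt{\frac{1}{8} \cdot \frac{1}{9} \left(-2\right) - 396}} = \sqrt{634 + \sqrt{- \frac{1}{36} - 396}} = \sqrt{634 + \sqrt{- \frac{14257}{36}}} = \sqrt{634 + \frac{i \sqrt{14257}}{6}}$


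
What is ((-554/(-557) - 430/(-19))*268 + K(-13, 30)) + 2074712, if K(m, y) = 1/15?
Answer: 330355311743/158745 ≈ 2.0810e+6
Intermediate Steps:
K(m, y) = 1/15
((-554/(-557) - 430/(-19))*268 + K(-13, 30)) + 2074712 = ((-554/(-557) - 430/(-19))*268 + 1/15) + 2074712 = ((-554*(-1/557) - 430*(-1/19))*268 + 1/15) + 2074712 = ((554/557 + 430/19)*268 + 1/15) + 2074712 = ((250036/10583)*268 + 1/15) + 2074712 = (67009648/10583 + 1/15) + 2074712 = 1005155303/158745 + 2074712 = 330355311743/158745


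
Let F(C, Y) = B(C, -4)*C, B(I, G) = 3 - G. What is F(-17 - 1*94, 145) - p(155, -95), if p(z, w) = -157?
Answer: -620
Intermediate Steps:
F(C, Y) = 7*C (F(C, Y) = (3 - 1*(-4))*C = (3 + 4)*C = 7*C)
F(-17 - 1*94, 145) - p(155, -95) = 7*(-17 - 1*94) - 1*(-157) = 7*(-17 - 94) + 157 = 7*(-111) + 157 = -777 + 157 = -620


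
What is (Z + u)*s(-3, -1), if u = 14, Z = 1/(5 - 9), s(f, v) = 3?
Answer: 165/4 ≈ 41.250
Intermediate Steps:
Z = -1/4 (Z = 1/(-4) = -1/4 ≈ -0.25000)
(Z + u)*s(-3, -1) = (-1/4 + 14)*3 = (55/4)*3 = 165/4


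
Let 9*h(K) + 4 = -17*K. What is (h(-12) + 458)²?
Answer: 18679684/81 ≈ 2.3061e+5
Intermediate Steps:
h(K) = -4/9 - 17*K/9 (h(K) = -4/9 + (-17*K)/9 = -4/9 - 17*K/9)
(h(-12) + 458)² = ((-4/9 - 17/9*(-12)) + 458)² = ((-4/9 + 68/3) + 458)² = (200/9 + 458)² = (4322/9)² = 18679684/81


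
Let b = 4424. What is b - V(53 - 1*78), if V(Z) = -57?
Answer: 4481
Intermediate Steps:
b - V(53 - 1*78) = 4424 - 1*(-57) = 4424 + 57 = 4481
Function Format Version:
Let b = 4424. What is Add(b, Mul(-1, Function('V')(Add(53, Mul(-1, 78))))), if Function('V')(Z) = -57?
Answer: 4481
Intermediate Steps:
Add(b, Mul(-1, Function('V')(Add(53, Mul(-1, 78))))) = Add(4424, Mul(-1, -57)) = Add(4424, 57) = 4481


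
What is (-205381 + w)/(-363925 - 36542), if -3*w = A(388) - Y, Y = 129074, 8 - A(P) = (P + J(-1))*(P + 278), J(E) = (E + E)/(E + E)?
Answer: 76001/400467 ≈ 0.18978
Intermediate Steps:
J(E) = 1 (J(E) = (2*E)/((2*E)) = (2*E)*(1/(2*E)) = 1)
A(P) = 8 - (1 + P)*(278 + P) (A(P) = 8 - (P + 1)*(P + 278) = 8 - (1 + P)*(278 + P))
w = 129380 (w = -((-270 - 1*388² - 279*388) - 1*129074)/3 = -((-270 - 1*150544 - 108252) - 129074)/3 = -((-270 - 150544 - 108252) - 129074)/3 = -(-259066 - 129074)/3 = -⅓*(-388140) = 129380)
(-205381 + w)/(-363925 - 36542) = (-205381 + 129380)/(-363925 - 36542) = -76001/(-400467) = -76001*(-1/400467) = 76001/400467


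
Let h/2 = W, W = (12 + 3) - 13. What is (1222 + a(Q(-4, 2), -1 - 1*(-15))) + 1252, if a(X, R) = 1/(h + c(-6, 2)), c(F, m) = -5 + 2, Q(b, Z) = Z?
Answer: 2475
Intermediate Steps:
W = 2 (W = 15 - 13 = 2)
h = 4 (h = 2*2 = 4)
c(F, m) = -3
a(X, R) = 1 (a(X, R) = 1/(4 - 3) = 1/1 = 1)
(1222 + a(Q(-4, 2), -1 - 1*(-15))) + 1252 = (1222 + 1) + 1252 = 1223 + 1252 = 2475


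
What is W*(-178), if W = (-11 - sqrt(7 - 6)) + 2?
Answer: 1780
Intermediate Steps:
W = -10 (W = (-11 - sqrt(1)) + 2 = (-11 - 1*1) + 2 = (-11 - 1) + 2 = -12 + 2 = -10)
W*(-178) = -10*(-178) = 1780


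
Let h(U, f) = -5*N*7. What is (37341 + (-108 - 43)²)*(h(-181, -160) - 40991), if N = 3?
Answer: -2471595632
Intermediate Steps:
h(U, f) = -105 (h(U, f) = -5*3*7 = -15*7 = -105)
(37341 + (-108 - 43)²)*(h(-181, -160) - 40991) = (37341 + (-108 - 43)²)*(-105 - 40991) = (37341 + (-151)²)*(-41096) = (37341 + 22801)*(-41096) = 60142*(-41096) = -2471595632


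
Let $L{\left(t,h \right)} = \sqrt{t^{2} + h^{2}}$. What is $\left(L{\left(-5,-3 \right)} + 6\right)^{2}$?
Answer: $\left(6 + \sqrt{34}\right)^{2} \approx 139.97$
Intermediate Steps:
$L{\left(t,h \right)} = \sqrt{h^{2} + t^{2}}$
$\left(L{\left(-5,-3 \right)} + 6\right)^{2} = \left(\sqrt{\left(-3\right)^{2} + \left(-5\right)^{2}} + 6\right)^{2} = \left(\sqrt{9 + 25} + 6\right)^{2} = \left(\sqrt{34} + 6\right)^{2} = \left(6 + \sqrt{34}\right)^{2}$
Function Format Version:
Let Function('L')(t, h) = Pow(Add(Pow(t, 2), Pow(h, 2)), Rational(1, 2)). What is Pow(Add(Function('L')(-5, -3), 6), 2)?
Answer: Pow(Add(6, Pow(34, Rational(1, 2))), 2) ≈ 139.97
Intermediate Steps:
Function('L')(t, h) = Pow(Add(Pow(h, 2), Pow(t, 2)), Rational(1, 2))
Pow(Add(Function('L')(-5, -3), 6), 2) = Pow(Add(Pow(Add(Pow(-3, 2), Pow(-5, 2)), Rational(1, 2)), 6), 2) = Pow(Add(Pow(Add(9, 25), Rational(1, 2)), 6), 2) = Pow(Add(Pow(34, Rational(1, 2)), 6), 2) = Pow(Add(6, Pow(34, Rational(1, 2))), 2)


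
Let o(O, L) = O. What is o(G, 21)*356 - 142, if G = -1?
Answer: -498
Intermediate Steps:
o(G, 21)*356 - 142 = -1*356 - 142 = -356 - 142 = -498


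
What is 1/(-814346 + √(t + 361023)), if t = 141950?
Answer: -814346/663158904743 - √502973/663158904743 ≈ -1.2290e-6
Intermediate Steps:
1/(-814346 + √(t + 361023)) = 1/(-814346 + √(141950 + 361023)) = 1/(-814346 + √502973)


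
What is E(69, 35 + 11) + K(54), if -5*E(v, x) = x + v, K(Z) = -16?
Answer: -39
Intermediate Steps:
E(v, x) = -v/5 - x/5 (E(v, x) = -(x + v)/5 = -(v + x)/5 = -v/5 - x/5)
E(69, 35 + 11) + K(54) = (-1/5*69 - (35 + 11)/5) - 16 = (-69/5 - 1/5*46) - 16 = (-69/5 - 46/5) - 16 = -23 - 16 = -39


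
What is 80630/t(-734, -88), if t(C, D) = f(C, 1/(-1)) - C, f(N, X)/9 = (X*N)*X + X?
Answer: -80630/5881 ≈ -13.710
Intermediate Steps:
f(N, X) = 9*X + 9*N*X² (f(N, X) = 9*((X*N)*X + X) = 9*((N*X)*X + X) = 9*(N*X² + X) = 9*(X + N*X²) = 9*X + 9*N*X²)
t(C, D) = -9 + 8*C (t(C, D) = 9*(1 + C/(-1))/(-1) - C = 9*(-1)*(1 + C*(-1)) - C = 9*(-1)*(1 - C) - C = (-9 + 9*C) - C = -9 + 8*C)
80630/t(-734, -88) = 80630/(-9 + 8*(-734)) = 80630/(-9 - 5872) = 80630/(-5881) = 80630*(-1/5881) = -80630/5881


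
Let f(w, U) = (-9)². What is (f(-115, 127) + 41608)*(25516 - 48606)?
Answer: -962599010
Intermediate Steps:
f(w, U) = 81
(f(-115, 127) + 41608)*(25516 - 48606) = (81 + 41608)*(25516 - 48606) = 41689*(-23090) = -962599010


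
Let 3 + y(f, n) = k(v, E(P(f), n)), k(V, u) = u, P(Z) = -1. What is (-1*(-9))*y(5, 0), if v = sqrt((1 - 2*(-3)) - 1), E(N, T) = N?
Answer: -36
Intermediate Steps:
v = sqrt(6) (v = sqrt((1 + 6) - 1) = sqrt(7 - 1) = sqrt(6) ≈ 2.4495)
y(f, n) = -4 (y(f, n) = -3 - 1 = -4)
(-1*(-9))*y(5, 0) = -1*(-9)*(-4) = 9*(-4) = -36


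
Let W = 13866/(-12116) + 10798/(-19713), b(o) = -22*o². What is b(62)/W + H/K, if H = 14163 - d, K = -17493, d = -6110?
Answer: 176661647203972447/3535064385909 ≈ 49974.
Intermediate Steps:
W = -202084513/119421354 (W = 13866*(-1/12116) + 10798*(-1/19713) = -6933/6058 - 10798/19713 = -202084513/119421354 ≈ -1.6922)
H = 20273 (H = 14163 - 1*(-6110) = 14163 + 6110 = 20273)
b(62)/W + H/K = (-22*62²)/(-202084513/119421354) + 20273/(-17493) = -22*3844*(-119421354/202084513) + 20273*(-1/17493) = -84568*(-119421354/202084513) - 20273/17493 = 10099225065072/202084513 - 20273/17493 = 176661647203972447/3535064385909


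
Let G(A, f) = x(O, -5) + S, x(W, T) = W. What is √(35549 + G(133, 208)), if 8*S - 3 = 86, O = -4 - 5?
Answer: 3*√63202/4 ≈ 188.55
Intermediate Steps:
O = -9
S = 89/8 (S = 3/8 + (⅛)*86 = 3/8 + 43/4 = 89/8 ≈ 11.125)
G(A, f) = 17/8 (G(A, f) = -9 + 89/8 = 17/8)
√(35549 + G(133, 208)) = √(35549 + 17/8) = √(284409/8) = 3*√63202/4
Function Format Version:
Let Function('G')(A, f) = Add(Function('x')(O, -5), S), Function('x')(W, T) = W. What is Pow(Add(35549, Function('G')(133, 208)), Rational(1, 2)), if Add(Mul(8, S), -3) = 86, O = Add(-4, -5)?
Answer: Mul(Rational(3, 4), Pow(63202, Rational(1, 2))) ≈ 188.55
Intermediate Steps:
O = -9
S = Rational(89, 8) (S = Add(Rational(3, 8), Mul(Rational(1, 8), 86)) = Add(Rational(3, 8), Rational(43, 4)) = Rational(89, 8) ≈ 11.125)
Function('G')(A, f) = Rational(17, 8) (Function('G')(A, f) = Add(-9, Rational(89, 8)) = Rational(17, 8))
Pow(Add(35549, Function('G')(133, 208)), Rational(1, 2)) = Pow(Add(35549, Rational(17, 8)), Rational(1, 2)) = Pow(Rational(284409, 8), Rational(1, 2)) = Mul(Rational(3, 4), Pow(63202, Rational(1, 2)))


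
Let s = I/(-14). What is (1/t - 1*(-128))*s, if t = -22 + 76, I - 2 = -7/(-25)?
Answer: -131347/6300 ≈ -20.849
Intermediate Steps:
I = 57/25 (I = 2 - 7/(-25) = 2 - 7*(-1/25) = 2 + 7/25 = 57/25 ≈ 2.2800)
t = 54
s = -57/350 (s = (57/25)/(-14) = (57/25)*(-1/14) = -57/350 ≈ -0.16286)
(1/t - 1*(-128))*s = (1/54 - 1*(-128))*(-57/350) = (1/54 + 128)*(-57/350) = (6913/54)*(-57/350) = -131347/6300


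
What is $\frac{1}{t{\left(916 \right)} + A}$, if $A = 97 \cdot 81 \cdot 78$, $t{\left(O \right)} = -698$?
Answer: $\frac{1}{612148} \approx 1.6336 \cdot 10^{-6}$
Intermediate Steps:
$A = 612846$ ($A = 7857 \cdot 78 = 612846$)
$\frac{1}{t{\left(916 \right)} + A} = \frac{1}{-698 + 612846} = \frac{1}{612148}$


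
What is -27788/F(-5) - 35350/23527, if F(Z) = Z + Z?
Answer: 46672484/16805 ≈ 2777.3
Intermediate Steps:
F(Z) = 2*Z
-27788/F(-5) - 35350/23527 = -27788/(2*(-5)) - 35350/23527 = -27788/(-10) - 35350*1/23527 = -27788*(-⅒) - 5050/3361 = 13894/5 - 5050/3361 = 46672484/16805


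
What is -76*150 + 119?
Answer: -11281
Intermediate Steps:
-76*150 + 119 = -11400 + 119 = -11281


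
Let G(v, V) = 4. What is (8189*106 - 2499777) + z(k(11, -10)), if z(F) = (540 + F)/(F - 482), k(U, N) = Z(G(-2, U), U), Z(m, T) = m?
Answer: -389986849/239 ≈ -1.6317e+6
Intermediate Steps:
k(U, N) = 4
z(F) = (540 + F)/(-482 + F)
(8189*106 - 2499777) + z(k(11, -10)) = (8189*106 - 2499777) + (540 + 4)/(-482 + 4) = (868034 - 2499777) + 544/(-478) = -1631743 - 1/478*544 = -1631743 - 272/239 = -389986849/239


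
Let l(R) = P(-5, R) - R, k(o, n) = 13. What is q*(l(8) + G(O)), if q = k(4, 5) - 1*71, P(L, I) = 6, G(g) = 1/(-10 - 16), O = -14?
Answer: 1537/13 ≈ 118.23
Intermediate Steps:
G(g) = -1/26 (G(g) = 1/(-26) = -1/26)
q = -58 (q = 13 - 1*71 = 13 - 71 = -58)
l(R) = 6 - R
q*(l(8) + G(O)) = -58*((6 - 1*8) - 1/26) = -58*((6 - 8) - 1/26) = -58*(-2 - 1/26) = -58*(-53/26) = 1537/13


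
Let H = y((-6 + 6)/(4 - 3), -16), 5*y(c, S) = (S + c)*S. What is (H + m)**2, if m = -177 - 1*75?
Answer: 1008016/25 ≈ 40321.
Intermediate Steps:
m = -252 (m = -177 - 75 = -252)
y(c, S) = S*(S + c)/5 (y(c, S) = ((S + c)*S)/5 = (S*(S + c))/5 = S*(S + c)/5)
H = 256/5 (H = (1/5)*(-16)*(-16 + (-6 + 6)/(4 - 3)) = (1/5)*(-16)*(-16 + 0/1) = (1/5)*(-16)*(-16 + 0*1) = (1/5)*(-16)*(-16 + 0) = (1/5)*(-16)*(-16) = 256/5 ≈ 51.200)
(H + m)**2 = (256/5 - 252)**2 = (-1004/5)**2 = 1008016/25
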